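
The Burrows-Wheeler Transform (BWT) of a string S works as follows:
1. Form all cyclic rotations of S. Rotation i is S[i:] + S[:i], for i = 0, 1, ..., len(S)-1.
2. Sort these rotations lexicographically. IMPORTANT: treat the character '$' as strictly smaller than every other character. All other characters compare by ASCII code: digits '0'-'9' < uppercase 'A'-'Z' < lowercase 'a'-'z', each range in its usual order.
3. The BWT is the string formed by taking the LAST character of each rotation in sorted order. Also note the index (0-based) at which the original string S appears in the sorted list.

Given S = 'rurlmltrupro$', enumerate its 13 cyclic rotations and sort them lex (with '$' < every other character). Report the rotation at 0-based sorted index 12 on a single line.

Answer: urlmltrupro$r

Derivation:
All 13 rotations (rotation i = S[i:]+S[:i]):
  rot[0] = rurlmltrupro$
  rot[1] = urlmltrupro$r
  rot[2] = rlmltrupro$ru
  rot[3] = lmltrupro$rur
  rot[4] = mltrupro$rurl
  rot[5] = ltrupro$rurlm
  rot[6] = trupro$rurlml
  rot[7] = rupro$rurlmlt
  rot[8] = upro$rurlmltr
  rot[9] = pro$rurlmltru
  rot[10] = ro$rurlmltrup
  rot[11] = o$rurlmltrupr
  rot[12] = $rurlmltrupro
Sorted (with $ < everything):
  sorted[0] = $rurlmltrupro
  sorted[1] = lmltrupro$rur
  sorted[2] = ltrupro$rurlm
  sorted[3] = mltrupro$rurl
  sorted[4] = o$rurlmltrupr
  sorted[5] = pro$rurlmltru
  sorted[6] = rlmltrupro$ru
  sorted[7] = ro$rurlmltrup
  sorted[8] = rupro$rurlmlt
  sorted[9] = rurlmltrupro$
  sorted[10] = trupro$rurlml
  sorted[11] = upro$rurlmltr
  sorted[12] = urlmltrupro$r
sorted[12] = urlmltrupro$r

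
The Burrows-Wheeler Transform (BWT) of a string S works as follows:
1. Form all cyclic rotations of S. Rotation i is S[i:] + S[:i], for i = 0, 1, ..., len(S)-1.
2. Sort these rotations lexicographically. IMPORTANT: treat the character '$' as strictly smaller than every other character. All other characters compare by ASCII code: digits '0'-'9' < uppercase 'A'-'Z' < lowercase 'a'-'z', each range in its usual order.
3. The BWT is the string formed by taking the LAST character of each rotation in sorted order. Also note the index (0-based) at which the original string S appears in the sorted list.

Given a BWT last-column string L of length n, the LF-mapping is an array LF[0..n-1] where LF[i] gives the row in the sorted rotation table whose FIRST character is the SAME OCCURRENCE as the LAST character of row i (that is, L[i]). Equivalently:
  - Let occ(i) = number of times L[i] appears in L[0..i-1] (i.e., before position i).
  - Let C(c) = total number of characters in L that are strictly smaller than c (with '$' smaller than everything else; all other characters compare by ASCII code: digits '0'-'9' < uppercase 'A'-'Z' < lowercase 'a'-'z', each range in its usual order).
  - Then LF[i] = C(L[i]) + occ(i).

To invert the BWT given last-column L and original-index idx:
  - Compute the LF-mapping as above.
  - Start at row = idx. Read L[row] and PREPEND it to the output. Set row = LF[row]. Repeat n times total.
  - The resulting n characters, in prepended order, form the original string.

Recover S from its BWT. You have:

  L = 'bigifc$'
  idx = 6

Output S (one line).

LF mapping: 1 5 4 6 3 2 0
Walk LF starting at row 6, prepending L[row]:
  step 1: row=6, L[6]='$', prepend. Next row=LF[6]=0
  step 2: row=0, L[0]='b', prepend. Next row=LF[0]=1
  step 3: row=1, L[1]='i', prepend. Next row=LF[1]=5
  step 4: row=5, L[5]='c', prepend. Next row=LF[5]=2
  step 5: row=2, L[2]='g', prepend. Next row=LF[2]=4
  step 6: row=4, L[4]='f', prepend. Next row=LF[4]=3
  step 7: row=3, L[3]='i', prepend. Next row=LF[3]=6
Reversed output: ifgcib$

Answer: ifgcib$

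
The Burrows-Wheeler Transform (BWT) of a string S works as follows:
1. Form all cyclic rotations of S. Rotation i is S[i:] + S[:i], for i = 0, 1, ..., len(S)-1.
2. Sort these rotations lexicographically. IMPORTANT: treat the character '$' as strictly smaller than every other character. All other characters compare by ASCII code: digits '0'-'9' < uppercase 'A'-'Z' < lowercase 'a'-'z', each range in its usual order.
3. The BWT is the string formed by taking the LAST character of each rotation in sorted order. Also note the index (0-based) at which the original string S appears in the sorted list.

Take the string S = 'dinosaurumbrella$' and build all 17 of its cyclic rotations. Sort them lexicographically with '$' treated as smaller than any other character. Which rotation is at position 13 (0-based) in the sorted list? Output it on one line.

All 17 rotations (rotation i = S[i:]+S[:i]):
  rot[0] = dinosaurumbrella$
  rot[1] = inosaurumbrella$d
  rot[2] = nosaurumbrella$di
  rot[3] = osaurumbrella$din
  rot[4] = saurumbrella$dino
  rot[5] = aurumbrella$dinos
  rot[6] = urumbrella$dinosa
  rot[7] = rumbrella$dinosau
  rot[8] = umbrella$dinosaur
  rot[9] = mbrella$dinosauru
  rot[10] = brella$dinosaurum
  rot[11] = rella$dinosaurumb
  rot[12] = ella$dinosaurumbr
  rot[13] = lla$dinosaurumbre
  rot[14] = la$dinosaurumbrel
  rot[15] = a$dinosaurumbrell
  rot[16] = $dinosaurumbrella
Sorted (with $ < everything):
  sorted[0] = $dinosaurumbrella
  sorted[1] = a$dinosaurumbrell
  sorted[2] = aurumbrella$dinos
  sorted[3] = brella$dinosaurum
  sorted[4] = dinosaurumbrella$
  sorted[5] = ella$dinosaurumbr
  sorted[6] = inosaurumbrella$d
  sorted[7] = la$dinosaurumbrel
  sorted[8] = lla$dinosaurumbre
  sorted[9] = mbrella$dinosauru
  sorted[10] = nosaurumbrella$di
  sorted[11] = osaurumbrella$din
  sorted[12] = rella$dinosaurumb
  sorted[13] = rumbrella$dinosau
  sorted[14] = saurumbrella$dino
  sorted[15] = umbrella$dinosaur
  sorted[16] = urumbrella$dinosa
sorted[13] = rumbrella$dinosau

Answer: rumbrella$dinosau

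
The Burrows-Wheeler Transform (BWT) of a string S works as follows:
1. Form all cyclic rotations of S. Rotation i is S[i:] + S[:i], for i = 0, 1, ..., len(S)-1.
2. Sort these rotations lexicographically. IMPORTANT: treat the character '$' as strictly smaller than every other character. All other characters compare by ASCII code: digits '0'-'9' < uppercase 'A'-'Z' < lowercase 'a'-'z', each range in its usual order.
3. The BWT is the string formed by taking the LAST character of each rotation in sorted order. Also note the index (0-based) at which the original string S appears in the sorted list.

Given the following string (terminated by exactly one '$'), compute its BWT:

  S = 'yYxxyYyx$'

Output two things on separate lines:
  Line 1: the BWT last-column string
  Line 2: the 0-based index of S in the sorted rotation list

Answer: xyyyYx$xY
6

Derivation:
All 9 rotations (rotation i = S[i:]+S[:i]):
  rot[0] = yYxxyYyx$
  rot[1] = YxxyYyx$y
  rot[2] = xxyYyx$yY
  rot[3] = xyYyx$yYx
  rot[4] = yYyx$yYxx
  rot[5] = Yyx$yYxxy
  rot[6] = yx$yYxxyY
  rot[7] = x$yYxxyYy
  rot[8] = $yYxxyYyx
Sorted (with $ < everything):
  sorted[0] = $yYxxyYyx  (last char: 'x')
  sorted[1] = YxxyYyx$y  (last char: 'y')
  sorted[2] = Yyx$yYxxy  (last char: 'y')
  sorted[3] = x$yYxxyYy  (last char: 'y')
  sorted[4] = xxyYyx$yY  (last char: 'Y')
  sorted[5] = xyYyx$yYx  (last char: 'x')
  sorted[6] = yYxxyYyx$  (last char: '$')
  sorted[7] = yYyx$yYxx  (last char: 'x')
  sorted[8] = yx$yYxxyY  (last char: 'Y')
Last column: xyyyYx$xY
Original string S is at sorted index 6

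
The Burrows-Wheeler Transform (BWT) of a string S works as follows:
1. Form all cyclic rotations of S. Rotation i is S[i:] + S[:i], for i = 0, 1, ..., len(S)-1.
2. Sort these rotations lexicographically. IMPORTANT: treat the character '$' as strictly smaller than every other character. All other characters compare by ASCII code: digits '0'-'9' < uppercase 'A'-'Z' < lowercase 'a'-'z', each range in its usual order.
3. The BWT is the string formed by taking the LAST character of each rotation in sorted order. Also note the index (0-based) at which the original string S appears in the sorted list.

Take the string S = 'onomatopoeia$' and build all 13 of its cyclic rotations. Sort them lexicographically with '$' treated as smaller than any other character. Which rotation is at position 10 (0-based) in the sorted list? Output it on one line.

Answer: opoeia$onomat

Derivation:
All 13 rotations (rotation i = S[i:]+S[:i]):
  rot[0] = onomatopoeia$
  rot[1] = nomatopoeia$o
  rot[2] = omatopoeia$on
  rot[3] = matopoeia$ono
  rot[4] = atopoeia$onom
  rot[5] = topoeia$onoma
  rot[6] = opoeia$onomat
  rot[7] = poeia$onomato
  rot[8] = oeia$onomatop
  rot[9] = eia$onomatopo
  rot[10] = ia$onomatopoe
  rot[11] = a$onomatopoei
  rot[12] = $onomatopoeia
Sorted (with $ < everything):
  sorted[0] = $onomatopoeia
  sorted[1] = a$onomatopoei
  sorted[2] = atopoeia$onom
  sorted[3] = eia$onomatopo
  sorted[4] = ia$onomatopoe
  sorted[5] = matopoeia$ono
  sorted[6] = nomatopoeia$o
  sorted[7] = oeia$onomatop
  sorted[8] = omatopoeia$on
  sorted[9] = onomatopoeia$
  sorted[10] = opoeia$onomat
  sorted[11] = poeia$onomato
  sorted[12] = topoeia$onoma
sorted[10] = opoeia$onomat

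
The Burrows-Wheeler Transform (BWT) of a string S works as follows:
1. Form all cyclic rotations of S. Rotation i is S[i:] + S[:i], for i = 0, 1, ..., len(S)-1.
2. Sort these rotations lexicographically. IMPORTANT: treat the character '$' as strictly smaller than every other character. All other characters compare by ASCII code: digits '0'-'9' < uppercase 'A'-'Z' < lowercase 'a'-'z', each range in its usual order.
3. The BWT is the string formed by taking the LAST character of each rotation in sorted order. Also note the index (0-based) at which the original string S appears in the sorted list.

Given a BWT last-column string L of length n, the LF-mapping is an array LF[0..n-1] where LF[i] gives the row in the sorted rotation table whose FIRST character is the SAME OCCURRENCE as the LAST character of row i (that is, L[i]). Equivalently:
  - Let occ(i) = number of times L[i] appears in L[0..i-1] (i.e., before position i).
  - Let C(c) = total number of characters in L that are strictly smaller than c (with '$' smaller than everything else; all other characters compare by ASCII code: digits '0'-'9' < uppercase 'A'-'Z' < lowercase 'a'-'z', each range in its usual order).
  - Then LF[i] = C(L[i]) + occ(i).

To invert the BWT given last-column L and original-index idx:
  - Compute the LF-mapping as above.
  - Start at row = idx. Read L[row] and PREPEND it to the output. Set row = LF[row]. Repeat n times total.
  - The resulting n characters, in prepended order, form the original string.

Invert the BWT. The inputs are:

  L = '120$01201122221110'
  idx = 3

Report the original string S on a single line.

LF mapping: 5 12 1 0 2 6 13 3 7 8 14 15 16 17 9 10 11 4
Walk LF starting at row 3, prepending L[row]:
  step 1: row=3, L[3]='$', prepend. Next row=LF[3]=0
  step 2: row=0, L[0]='1', prepend. Next row=LF[0]=5
  step 3: row=5, L[5]='1', prepend. Next row=LF[5]=6
  step 4: row=6, L[6]='2', prepend. Next row=LF[6]=13
  step 5: row=13, L[13]='2', prepend. Next row=LF[13]=17
  step 6: row=17, L[17]='0', prepend. Next row=LF[17]=4
  step 7: row=4, L[4]='0', prepend. Next row=LF[4]=2
  step 8: row=2, L[2]='0', prepend. Next row=LF[2]=1
  step 9: row=1, L[1]='2', prepend. Next row=LF[1]=12
  step 10: row=12, L[12]='2', prepend. Next row=LF[12]=16
  step 11: row=16, L[16]='1', prepend. Next row=LF[16]=11
  step 12: row=11, L[11]='2', prepend. Next row=LF[11]=15
  step 13: row=15, L[15]='1', prepend. Next row=LF[15]=10
  step 14: row=10, L[10]='2', prepend. Next row=LF[10]=14
  step 15: row=14, L[14]='1', prepend. Next row=LF[14]=9
  step 16: row=9, L[9]='1', prepend. Next row=LF[9]=8
  step 17: row=8, L[8]='1', prepend. Next row=LF[8]=7
  step 18: row=7, L[7]='0', prepend. Next row=LF[7]=3
Reversed output: 01112121220002211$

Answer: 01112121220002211$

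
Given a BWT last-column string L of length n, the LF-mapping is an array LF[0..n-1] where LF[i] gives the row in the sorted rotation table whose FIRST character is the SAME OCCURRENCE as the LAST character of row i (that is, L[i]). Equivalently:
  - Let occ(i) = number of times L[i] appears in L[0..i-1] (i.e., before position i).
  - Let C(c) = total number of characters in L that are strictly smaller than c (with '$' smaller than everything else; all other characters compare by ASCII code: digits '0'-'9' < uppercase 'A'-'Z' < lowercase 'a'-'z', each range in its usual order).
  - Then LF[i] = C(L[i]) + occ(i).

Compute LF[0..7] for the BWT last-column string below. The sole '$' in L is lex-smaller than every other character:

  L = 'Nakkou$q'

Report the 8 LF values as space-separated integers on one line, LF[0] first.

Char counts: '$':1, 'N':1, 'a':1, 'k':2, 'o':1, 'q':1, 'u':1
C (first-col start): C('$')=0, C('N')=1, C('a')=2, C('k')=3, C('o')=5, C('q')=6, C('u')=7
L[0]='N': occ=0, LF[0]=C('N')+0=1+0=1
L[1]='a': occ=0, LF[1]=C('a')+0=2+0=2
L[2]='k': occ=0, LF[2]=C('k')+0=3+0=3
L[3]='k': occ=1, LF[3]=C('k')+1=3+1=4
L[4]='o': occ=0, LF[4]=C('o')+0=5+0=5
L[5]='u': occ=0, LF[5]=C('u')+0=7+0=7
L[6]='$': occ=0, LF[6]=C('$')+0=0+0=0
L[7]='q': occ=0, LF[7]=C('q')+0=6+0=6

Answer: 1 2 3 4 5 7 0 6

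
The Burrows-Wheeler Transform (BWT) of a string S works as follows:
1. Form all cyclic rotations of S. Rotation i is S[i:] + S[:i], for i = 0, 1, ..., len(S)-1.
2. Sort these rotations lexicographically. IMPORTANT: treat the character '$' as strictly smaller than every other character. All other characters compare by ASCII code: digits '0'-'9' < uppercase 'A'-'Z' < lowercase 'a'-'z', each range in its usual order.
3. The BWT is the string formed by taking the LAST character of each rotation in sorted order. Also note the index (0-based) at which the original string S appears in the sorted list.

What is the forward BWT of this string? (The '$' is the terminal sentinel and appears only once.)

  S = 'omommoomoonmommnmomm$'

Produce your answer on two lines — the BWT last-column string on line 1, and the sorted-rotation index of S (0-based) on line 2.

Answer: mmooomnnomomommm$oomm
16

Derivation:
All 21 rotations (rotation i = S[i:]+S[:i]):
  rot[0] = omommoomoonmommnmomm$
  rot[1] = mommoomoonmommnmomm$o
  rot[2] = ommoomoonmommnmomm$om
  rot[3] = mmoomoonmommnmomm$omo
  rot[4] = moomoonmommnmomm$omom
  rot[5] = oomoonmommnmomm$omomm
  rot[6] = omoonmommnmomm$omommo
  rot[7] = moonmommnmomm$omommoo
  rot[8] = oonmommnmomm$omommoom
  rot[9] = onmommnmomm$omommoomo
  rot[10] = nmommnmomm$omommoomoo
  rot[11] = mommnmomm$omommoomoon
  rot[12] = ommnmomm$omommoomoonm
  rot[13] = mmnmomm$omommoomoonmo
  rot[14] = mnmomm$omommoomoonmom
  rot[15] = nmomm$omommoomoonmomm
  rot[16] = momm$omommoomoonmommn
  rot[17] = omm$omommoomoonmommnm
  rot[18] = mm$omommoomoonmommnmo
  rot[19] = m$omommoomoonmommnmom
  rot[20] = $omommoomoonmommnmomm
Sorted (with $ < everything):
  sorted[0] = $omommoomoonmommnmomm  (last char: 'm')
  sorted[1] = m$omommoomoonmommnmom  (last char: 'm')
  sorted[2] = mm$omommoomoonmommnmo  (last char: 'o')
  sorted[3] = mmnmomm$omommoomoonmo  (last char: 'o')
  sorted[4] = mmoomoonmommnmomm$omo  (last char: 'o')
  sorted[5] = mnmomm$omommoomoonmom  (last char: 'm')
  sorted[6] = momm$omommoomoonmommn  (last char: 'n')
  sorted[7] = mommnmomm$omommoomoon  (last char: 'n')
  sorted[8] = mommoomoonmommnmomm$o  (last char: 'o')
  sorted[9] = moomoonmommnmomm$omom  (last char: 'm')
  sorted[10] = moonmommnmomm$omommoo  (last char: 'o')
  sorted[11] = nmomm$omommoomoonmomm  (last char: 'm')
  sorted[12] = nmommnmomm$omommoomoo  (last char: 'o')
  sorted[13] = omm$omommoomoonmommnm  (last char: 'm')
  sorted[14] = ommnmomm$omommoomoonm  (last char: 'm')
  sorted[15] = ommoomoonmommnmomm$om  (last char: 'm')
  sorted[16] = omommoomoonmommnmomm$  (last char: '$')
  sorted[17] = omoonmommnmomm$omommo  (last char: 'o')
  sorted[18] = onmommnmomm$omommoomo  (last char: 'o')
  sorted[19] = oomoonmommnmomm$omomm  (last char: 'm')
  sorted[20] = oonmommnmomm$omommoom  (last char: 'm')
Last column: mmooomnnomomommm$oomm
Original string S is at sorted index 16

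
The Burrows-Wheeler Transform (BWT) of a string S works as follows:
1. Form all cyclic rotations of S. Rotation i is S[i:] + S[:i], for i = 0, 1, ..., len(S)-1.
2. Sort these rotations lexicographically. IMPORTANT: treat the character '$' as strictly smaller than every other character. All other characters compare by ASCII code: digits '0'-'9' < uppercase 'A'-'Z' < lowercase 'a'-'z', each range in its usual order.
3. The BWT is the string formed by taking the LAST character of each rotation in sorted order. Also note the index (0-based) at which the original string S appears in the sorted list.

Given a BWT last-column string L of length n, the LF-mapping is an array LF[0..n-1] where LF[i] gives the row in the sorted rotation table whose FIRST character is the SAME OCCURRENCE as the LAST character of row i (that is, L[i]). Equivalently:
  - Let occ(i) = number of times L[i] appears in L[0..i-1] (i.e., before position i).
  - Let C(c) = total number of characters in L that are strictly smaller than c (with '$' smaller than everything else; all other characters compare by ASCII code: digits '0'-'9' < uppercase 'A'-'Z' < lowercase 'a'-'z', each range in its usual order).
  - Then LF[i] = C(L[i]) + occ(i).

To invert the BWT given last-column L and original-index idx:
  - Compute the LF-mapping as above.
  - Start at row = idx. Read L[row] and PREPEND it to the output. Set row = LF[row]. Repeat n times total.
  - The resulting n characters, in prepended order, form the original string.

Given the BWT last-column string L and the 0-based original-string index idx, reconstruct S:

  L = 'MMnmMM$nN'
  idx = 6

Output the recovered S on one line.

Answer: mMMNnnMM$

Derivation:
LF mapping: 1 2 7 6 3 4 0 8 5
Walk LF starting at row 6, prepending L[row]:
  step 1: row=6, L[6]='$', prepend. Next row=LF[6]=0
  step 2: row=0, L[0]='M', prepend. Next row=LF[0]=1
  step 3: row=1, L[1]='M', prepend. Next row=LF[1]=2
  step 4: row=2, L[2]='n', prepend. Next row=LF[2]=7
  step 5: row=7, L[7]='n', prepend. Next row=LF[7]=8
  step 6: row=8, L[8]='N', prepend. Next row=LF[8]=5
  step 7: row=5, L[5]='M', prepend. Next row=LF[5]=4
  step 8: row=4, L[4]='M', prepend. Next row=LF[4]=3
  step 9: row=3, L[3]='m', prepend. Next row=LF[3]=6
Reversed output: mMMNnnMM$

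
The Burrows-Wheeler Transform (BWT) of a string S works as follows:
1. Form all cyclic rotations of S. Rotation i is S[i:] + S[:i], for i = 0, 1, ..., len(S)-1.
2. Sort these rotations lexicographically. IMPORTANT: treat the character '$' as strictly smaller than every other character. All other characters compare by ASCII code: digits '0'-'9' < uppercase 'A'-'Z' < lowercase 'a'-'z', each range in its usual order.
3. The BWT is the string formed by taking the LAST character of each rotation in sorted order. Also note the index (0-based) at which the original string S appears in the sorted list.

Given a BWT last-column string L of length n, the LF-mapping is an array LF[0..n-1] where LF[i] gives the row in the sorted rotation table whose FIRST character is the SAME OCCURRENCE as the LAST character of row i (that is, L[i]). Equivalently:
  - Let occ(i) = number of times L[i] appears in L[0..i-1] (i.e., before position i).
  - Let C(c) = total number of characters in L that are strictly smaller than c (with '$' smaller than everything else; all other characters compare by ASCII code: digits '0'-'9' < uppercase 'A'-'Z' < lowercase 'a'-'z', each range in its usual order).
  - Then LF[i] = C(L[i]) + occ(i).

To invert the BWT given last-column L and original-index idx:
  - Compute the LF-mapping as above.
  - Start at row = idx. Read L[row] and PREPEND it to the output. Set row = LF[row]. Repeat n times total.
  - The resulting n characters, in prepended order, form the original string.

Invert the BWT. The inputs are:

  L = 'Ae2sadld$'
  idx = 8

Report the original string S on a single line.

LF mapping: 2 6 1 8 3 4 7 5 0
Walk LF starting at row 8, prepending L[row]:
  step 1: row=8, L[8]='$', prepend. Next row=LF[8]=0
  step 2: row=0, L[0]='A', prepend. Next row=LF[0]=2
  step 3: row=2, L[2]='2', prepend. Next row=LF[2]=1
  step 4: row=1, L[1]='e', prepend. Next row=LF[1]=6
  step 5: row=6, L[6]='l', prepend. Next row=LF[6]=7
  step 6: row=7, L[7]='d', prepend. Next row=LF[7]=5
  step 7: row=5, L[5]='d', prepend. Next row=LF[5]=4
  step 8: row=4, L[4]='a', prepend. Next row=LF[4]=3
  step 9: row=3, L[3]='s', prepend. Next row=LF[3]=8
Reversed output: saddle2A$

Answer: saddle2A$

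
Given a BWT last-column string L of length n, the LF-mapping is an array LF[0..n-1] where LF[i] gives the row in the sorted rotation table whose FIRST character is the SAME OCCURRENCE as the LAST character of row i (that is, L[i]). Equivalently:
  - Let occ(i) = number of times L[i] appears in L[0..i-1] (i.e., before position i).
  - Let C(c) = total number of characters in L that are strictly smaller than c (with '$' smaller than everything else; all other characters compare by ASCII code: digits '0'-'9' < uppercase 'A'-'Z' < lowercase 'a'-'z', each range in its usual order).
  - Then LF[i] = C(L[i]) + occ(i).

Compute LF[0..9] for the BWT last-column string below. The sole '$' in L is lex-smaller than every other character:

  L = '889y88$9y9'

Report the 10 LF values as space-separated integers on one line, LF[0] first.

Char counts: '$':1, '8':4, '9':3, 'y':2
C (first-col start): C('$')=0, C('8')=1, C('9')=5, C('y')=8
L[0]='8': occ=0, LF[0]=C('8')+0=1+0=1
L[1]='8': occ=1, LF[1]=C('8')+1=1+1=2
L[2]='9': occ=0, LF[2]=C('9')+0=5+0=5
L[3]='y': occ=0, LF[3]=C('y')+0=8+0=8
L[4]='8': occ=2, LF[4]=C('8')+2=1+2=3
L[5]='8': occ=3, LF[5]=C('8')+3=1+3=4
L[6]='$': occ=0, LF[6]=C('$')+0=0+0=0
L[7]='9': occ=1, LF[7]=C('9')+1=5+1=6
L[8]='y': occ=1, LF[8]=C('y')+1=8+1=9
L[9]='9': occ=2, LF[9]=C('9')+2=5+2=7

Answer: 1 2 5 8 3 4 0 6 9 7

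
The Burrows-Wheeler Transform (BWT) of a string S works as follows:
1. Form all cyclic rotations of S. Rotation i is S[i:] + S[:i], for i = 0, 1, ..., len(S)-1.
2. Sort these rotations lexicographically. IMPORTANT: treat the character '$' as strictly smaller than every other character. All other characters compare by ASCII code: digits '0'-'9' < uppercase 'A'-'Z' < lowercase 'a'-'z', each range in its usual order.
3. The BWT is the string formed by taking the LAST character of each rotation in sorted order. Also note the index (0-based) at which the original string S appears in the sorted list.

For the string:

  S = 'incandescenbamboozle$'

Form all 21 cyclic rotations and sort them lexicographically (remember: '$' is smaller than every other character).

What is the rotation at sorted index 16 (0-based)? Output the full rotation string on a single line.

All 21 rotations (rotation i = S[i:]+S[:i]):
  rot[0] = incandescenbamboozle$
  rot[1] = ncandescenbamboozle$i
  rot[2] = candescenbamboozle$in
  rot[3] = andescenbamboozle$inc
  rot[4] = ndescenbamboozle$inca
  rot[5] = descenbamboozle$incan
  rot[6] = escenbamboozle$incand
  rot[7] = scenbamboozle$incande
  rot[8] = cenbamboozle$incandes
  rot[9] = enbamboozle$incandesc
  rot[10] = nbamboozle$incandesce
  rot[11] = bamboozle$incandescen
  rot[12] = amboozle$incandescenb
  rot[13] = mboozle$incandescenba
  rot[14] = boozle$incandescenbam
  rot[15] = oozle$incandescenbamb
  rot[16] = ozle$incandescenbambo
  rot[17] = zle$incandescenbamboo
  rot[18] = le$incandescenbambooz
  rot[19] = e$incandescenbamboozl
  rot[20] = $incandescenbamboozle
Sorted (with $ < everything):
  sorted[0] = $incandescenbamboozle
  sorted[1] = amboozle$incandescenb
  sorted[2] = andescenbamboozle$inc
  sorted[3] = bamboozle$incandescen
  sorted[4] = boozle$incandescenbam
  sorted[5] = candescenbamboozle$in
  sorted[6] = cenbamboozle$incandes
  sorted[7] = descenbamboozle$incan
  sorted[8] = e$incandescenbamboozl
  sorted[9] = enbamboozle$incandesc
  sorted[10] = escenbamboozle$incand
  sorted[11] = incandescenbamboozle$
  sorted[12] = le$incandescenbambooz
  sorted[13] = mboozle$incandescenba
  sorted[14] = nbamboozle$incandesce
  sorted[15] = ncandescenbamboozle$i
  sorted[16] = ndescenbamboozle$inca
  sorted[17] = oozle$incandescenbamb
  sorted[18] = ozle$incandescenbambo
  sorted[19] = scenbamboozle$incande
  sorted[20] = zle$incandescenbamboo
sorted[16] = ndescenbamboozle$inca

Answer: ndescenbamboozle$inca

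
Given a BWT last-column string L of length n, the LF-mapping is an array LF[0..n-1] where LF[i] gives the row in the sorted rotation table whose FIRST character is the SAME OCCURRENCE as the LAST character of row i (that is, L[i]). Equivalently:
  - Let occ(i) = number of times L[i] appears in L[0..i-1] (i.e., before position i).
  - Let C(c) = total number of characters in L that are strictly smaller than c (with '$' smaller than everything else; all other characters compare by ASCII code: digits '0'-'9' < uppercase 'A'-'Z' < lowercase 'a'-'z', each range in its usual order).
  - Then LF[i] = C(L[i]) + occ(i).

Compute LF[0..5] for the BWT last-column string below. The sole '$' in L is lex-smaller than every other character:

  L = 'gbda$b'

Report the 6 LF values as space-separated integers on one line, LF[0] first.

Answer: 5 2 4 1 0 3

Derivation:
Char counts: '$':1, 'a':1, 'b':2, 'd':1, 'g':1
C (first-col start): C('$')=0, C('a')=1, C('b')=2, C('d')=4, C('g')=5
L[0]='g': occ=0, LF[0]=C('g')+0=5+0=5
L[1]='b': occ=0, LF[1]=C('b')+0=2+0=2
L[2]='d': occ=0, LF[2]=C('d')+0=4+0=4
L[3]='a': occ=0, LF[3]=C('a')+0=1+0=1
L[4]='$': occ=0, LF[4]=C('$')+0=0+0=0
L[5]='b': occ=1, LF[5]=C('b')+1=2+1=3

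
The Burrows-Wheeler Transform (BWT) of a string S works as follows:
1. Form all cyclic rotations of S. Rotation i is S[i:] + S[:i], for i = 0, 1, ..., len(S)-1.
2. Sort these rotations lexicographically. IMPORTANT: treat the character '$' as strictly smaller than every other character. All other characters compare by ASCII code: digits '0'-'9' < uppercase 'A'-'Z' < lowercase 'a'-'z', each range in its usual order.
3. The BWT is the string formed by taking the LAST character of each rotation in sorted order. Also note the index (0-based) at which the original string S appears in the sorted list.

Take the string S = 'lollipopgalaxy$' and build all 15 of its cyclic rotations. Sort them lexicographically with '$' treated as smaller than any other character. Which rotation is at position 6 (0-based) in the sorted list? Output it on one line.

All 15 rotations (rotation i = S[i:]+S[:i]):
  rot[0] = lollipopgalaxy$
  rot[1] = ollipopgalaxy$l
  rot[2] = llipopgalaxy$lo
  rot[3] = lipopgalaxy$lol
  rot[4] = ipopgalaxy$loll
  rot[5] = popgalaxy$lolli
  rot[6] = opgalaxy$lollip
  rot[7] = pgalaxy$lollipo
  rot[8] = galaxy$lollipop
  rot[9] = alaxy$lollipopg
  rot[10] = laxy$lollipopga
  rot[11] = axy$lollipopgal
  rot[12] = xy$lollipopgala
  rot[13] = y$lollipopgalax
  rot[14] = $lollipopgalaxy
Sorted (with $ < everything):
  sorted[0] = $lollipopgalaxy
  sorted[1] = alaxy$lollipopg
  sorted[2] = axy$lollipopgal
  sorted[3] = galaxy$lollipop
  sorted[4] = ipopgalaxy$loll
  sorted[5] = laxy$lollipopga
  sorted[6] = lipopgalaxy$lol
  sorted[7] = llipopgalaxy$lo
  sorted[8] = lollipopgalaxy$
  sorted[9] = ollipopgalaxy$l
  sorted[10] = opgalaxy$lollip
  sorted[11] = pgalaxy$lollipo
  sorted[12] = popgalaxy$lolli
  sorted[13] = xy$lollipopgala
  sorted[14] = y$lollipopgalax
sorted[6] = lipopgalaxy$lol

Answer: lipopgalaxy$lol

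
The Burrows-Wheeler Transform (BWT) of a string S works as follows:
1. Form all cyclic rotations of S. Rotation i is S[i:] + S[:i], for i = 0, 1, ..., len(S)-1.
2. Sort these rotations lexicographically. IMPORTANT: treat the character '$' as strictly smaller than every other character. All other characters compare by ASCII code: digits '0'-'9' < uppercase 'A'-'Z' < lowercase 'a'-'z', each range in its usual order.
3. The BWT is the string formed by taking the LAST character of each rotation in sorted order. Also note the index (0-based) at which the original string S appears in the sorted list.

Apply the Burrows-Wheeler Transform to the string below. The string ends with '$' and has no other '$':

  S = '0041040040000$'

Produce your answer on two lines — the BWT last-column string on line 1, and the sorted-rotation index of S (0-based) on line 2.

All 14 rotations (rotation i = S[i:]+S[:i]):
  rot[0] = 0041040040000$
  rot[1] = 041040040000$0
  rot[2] = 41040040000$00
  rot[3] = 1040040000$004
  rot[4] = 040040000$0041
  rot[5] = 40040000$00410
  rot[6] = 0040000$004104
  rot[7] = 040000$0041040
  rot[8] = 40000$00410400
  rot[9] = 0000$004104004
  rot[10] = 000$0041040040
  rot[11] = 00$00410400400
  rot[12] = 0$004104004000
  rot[13] = $0041040040000
Sorted (with $ < everything):
  sorted[0] = $0041040040000  (last char: '0')
  sorted[1] = 0$004104004000  (last char: '0')
  sorted[2] = 00$00410400400  (last char: '0')
  sorted[3] = 000$0041040040  (last char: '0')
  sorted[4] = 0000$004104004  (last char: '4')
  sorted[5] = 0040000$004104  (last char: '4')
  sorted[6] = 0041040040000$  (last char: '$')
  sorted[7] = 040000$0041040  (last char: '0')
  sorted[8] = 040040000$0041  (last char: '1')
  sorted[9] = 041040040000$0  (last char: '0')
  sorted[10] = 1040040000$004  (last char: '4')
  sorted[11] = 40000$00410400  (last char: '0')
  sorted[12] = 40040000$00410  (last char: '0')
  sorted[13] = 41040040000$00  (last char: '0')
Last column: 000044$0104000
Original string S is at sorted index 6

Answer: 000044$0104000
6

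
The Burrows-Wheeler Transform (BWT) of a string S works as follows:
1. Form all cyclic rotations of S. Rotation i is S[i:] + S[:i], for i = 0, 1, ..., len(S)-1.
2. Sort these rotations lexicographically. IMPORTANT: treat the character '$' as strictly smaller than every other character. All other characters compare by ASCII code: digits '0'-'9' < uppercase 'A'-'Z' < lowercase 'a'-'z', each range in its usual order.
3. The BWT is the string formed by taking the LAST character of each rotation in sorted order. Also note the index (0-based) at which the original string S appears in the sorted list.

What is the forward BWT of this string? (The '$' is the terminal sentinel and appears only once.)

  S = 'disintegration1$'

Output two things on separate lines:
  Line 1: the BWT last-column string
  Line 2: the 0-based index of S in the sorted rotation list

Answer: 1nr$testdoiigina
3

Derivation:
All 16 rotations (rotation i = S[i:]+S[:i]):
  rot[0] = disintegration1$
  rot[1] = isintegration1$d
  rot[2] = sintegration1$di
  rot[3] = integration1$dis
  rot[4] = ntegration1$disi
  rot[5] = tegration1$disin
  rot[6] = egration1$disint
  rot[7] = gration1$disinte
  rot[8] = ration1$disinteg
  rot[9] = ation1$disintegr
  rot[10] = tion1$disintegra
  rot[11] = ion1$disintegrat
  rot[12] = on1$disintegrati
  rot[13] = n1$disintegratio
  rot[14] = 1$disintegration
  rot[15] = $disintegration1
Sorted (with $ < everything):
  sorted[0] = $disintegration1  (last char: '1')
  sorted[1] = 1$disintegration  (last char: 'n')
  sorted[2] = ation1$disintegr  (last char: 'r')
  sorted[3] = disintegration1$  (last char: '$')
  sorted[4] = egration1$disint  (last char: 't')
  sorted[5] = gration1$disinte  (last char: 'e')
  sorted[6] = integration1$dis  (last char: 's')
  sorted[7] = ion1$disintegrat  (last char: 't')
  sorted[8] = isintegration1$d  (last char: 'd')
  sorted[9] = n1$disintegratio  (last char: 'o')
  sorted[10] = ntegration1$disi  (last char: 'i')
  sorted[11] = on1$disintegrati  (last char: 'i')
  sorted[12] = ration1$disinteg  (last char: 'g')
  sorted[13] = sintegration1$di  (last char: 'i')
  sorted[14] = tegration1$disin  (last char: 'n')
  sorted[15] = tion1$disintegra  (last char: 'a')
Last column: 1nr$testdoiigina
Original string S is at sorted index 3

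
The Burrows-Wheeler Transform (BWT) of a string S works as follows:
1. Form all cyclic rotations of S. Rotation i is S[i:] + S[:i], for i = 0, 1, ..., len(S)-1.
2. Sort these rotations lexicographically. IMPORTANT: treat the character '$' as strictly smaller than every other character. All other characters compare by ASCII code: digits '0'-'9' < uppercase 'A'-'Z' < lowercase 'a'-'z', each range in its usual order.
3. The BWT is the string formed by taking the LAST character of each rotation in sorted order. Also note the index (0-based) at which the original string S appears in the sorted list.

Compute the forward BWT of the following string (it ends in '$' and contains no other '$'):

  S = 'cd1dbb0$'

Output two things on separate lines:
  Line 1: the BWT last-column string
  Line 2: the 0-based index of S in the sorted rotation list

Answer: 0bdbd$c1
5

Derivation:
All 8 rotations (rotation i = S[i:]+S[:i]):
  rot[0] = cd1dbb0$
  rot[1] = d1dbb0$c
  rot[2] = 1dbb0$cd
  rot[3] = dbb0$cd1
  rot[4] = bb0$cd1d
  rot[5] = b0$cd1db
  rot[6] = 0$cd1dbb
  rot[7] = $cd1dbb0
Sorted (with $ < everything):
  sorted[0] = $cd1dbb0  (last char: '0')
  sorted[1] = 0$cd1dbb  (last char: 'b')
  sorted[2] = 1dbb0$cd  (last char: 'd')
  sorted[3] = b0$cd1db  (last char: 'b')
  sorted[4] = bb0$cd1d  (last char: 'd')
  sorted[5] = cd1dbb0$  (last char: '$')
  sorted[6] = d1dbb0$c  (last char: 'c')
  sorted[7] = dbb0$cd1  (last char: '1')
Last column: 0bdbd$c1
Original string S is at sorted index 5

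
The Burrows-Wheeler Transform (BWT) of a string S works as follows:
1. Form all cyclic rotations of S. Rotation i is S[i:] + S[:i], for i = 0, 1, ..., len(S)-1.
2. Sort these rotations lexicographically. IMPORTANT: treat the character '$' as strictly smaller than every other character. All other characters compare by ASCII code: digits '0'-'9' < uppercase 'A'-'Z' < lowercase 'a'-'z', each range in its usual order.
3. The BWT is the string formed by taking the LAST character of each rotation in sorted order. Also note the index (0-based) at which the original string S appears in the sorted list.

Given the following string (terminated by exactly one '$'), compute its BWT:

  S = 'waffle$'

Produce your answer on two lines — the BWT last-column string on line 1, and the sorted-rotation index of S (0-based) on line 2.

Answer: ewlaff$
6

Derivation:
All 7 rotations (rotation i = S[i:]+S[:i]):
  rot[0] = waffle$
  rot[1] = affle$w
  rot[2] = ffle$wa
  rot[3] = fle$waf
  rot[4] = le$waff
  rot[5] = e$waffl
  rot[6] = $waffle
Sorted (with $ < everything):
  sorted[0] = $waffle  (last char: 'e')
  sorted[1] = affle$w  (last char: 'w')
  sorted[2] = e$waffl  (last char: 'l')
  sorted[3] = ffle$wa  (last char: 'a')
  sorted[4] = fle$waf  (last char: 'f')
  sorted[5] = le$waff  (last char: 'f')
  sorted[6] = waffle$  (last char: '$')
Last column: ewlaff$
Original string S is at sorted index 6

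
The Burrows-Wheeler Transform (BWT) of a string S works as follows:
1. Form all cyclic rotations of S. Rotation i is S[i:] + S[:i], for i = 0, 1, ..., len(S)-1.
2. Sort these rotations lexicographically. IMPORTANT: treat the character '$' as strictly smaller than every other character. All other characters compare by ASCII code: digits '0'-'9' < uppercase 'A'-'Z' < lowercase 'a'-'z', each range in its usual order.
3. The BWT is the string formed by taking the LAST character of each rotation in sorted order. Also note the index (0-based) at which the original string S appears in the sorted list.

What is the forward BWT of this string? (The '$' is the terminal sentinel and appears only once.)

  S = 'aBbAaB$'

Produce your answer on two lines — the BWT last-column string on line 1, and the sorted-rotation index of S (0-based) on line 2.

Answer: BbaaA$B
5

Derivation:
All 7 rotations (rotation i = S[i:]+S[:i]):
  rot[0] = aBbAaB$
  rot[1] = BbAaB$a
  rot[2] = bAaB$aB
  rot[3] = AaB$aBb
  rot[4] = aB$aBbA
  rot[5] = B$aBbAa
  rot[6] = $aBbAaB
Sorted (with $ < everything):
  sorted[0] = $aBbAaB  (last char: 'B')
  sorted[1] = AaB$aBb  (last char: 'b')
  sorted[2] = B$aBbAa  (last char: 'a')
  sorted[3] = BbAaB$a  (last char: 'a')
  sorted[4] = aB$aBbA  (last char: 'A')
  sorted[5] = aBbAaB$  (last char: '$')
  sorted[6] = bAaB$aB  (last char: 'B')
Last column: BbaaA$B
Original string S is at sorted index 5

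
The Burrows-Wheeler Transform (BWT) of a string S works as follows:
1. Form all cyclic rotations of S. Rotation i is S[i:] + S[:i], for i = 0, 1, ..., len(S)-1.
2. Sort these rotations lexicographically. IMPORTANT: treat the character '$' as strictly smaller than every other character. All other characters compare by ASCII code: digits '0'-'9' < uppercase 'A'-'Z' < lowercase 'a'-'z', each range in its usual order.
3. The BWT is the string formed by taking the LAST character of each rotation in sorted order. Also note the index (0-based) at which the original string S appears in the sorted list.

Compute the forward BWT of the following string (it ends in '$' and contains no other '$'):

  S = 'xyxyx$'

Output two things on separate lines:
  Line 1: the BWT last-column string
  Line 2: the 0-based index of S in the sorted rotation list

All 6 rotations (rotation i = S[i:]+S[:i]):
  rot[0] = xyxyx$
  rot[1] = yxyx$x
  rot[2] = xyx$xy
  rot[3] = yx$xyx
  rot[4] = x$xyxy
  rot[5] = $xyxyx
Sorted (with $ < everything):
  sorted[0] = $xyxyx  (last char: 'x')
  sorted[1] = x$xyxy  (last char: 'y')
  sorted[2] = xyx$xy  (last char: 'y')
  sorted[3] = xyxyx$  (last char: '$')
  sorted[4] = yx$xyx  (last char: 'x')
  sorted[5] = yxyx$x  (last char: 'x')
Last column: xyy$xx
Original string S is at sorted index 3

Answer: xyy$xx
3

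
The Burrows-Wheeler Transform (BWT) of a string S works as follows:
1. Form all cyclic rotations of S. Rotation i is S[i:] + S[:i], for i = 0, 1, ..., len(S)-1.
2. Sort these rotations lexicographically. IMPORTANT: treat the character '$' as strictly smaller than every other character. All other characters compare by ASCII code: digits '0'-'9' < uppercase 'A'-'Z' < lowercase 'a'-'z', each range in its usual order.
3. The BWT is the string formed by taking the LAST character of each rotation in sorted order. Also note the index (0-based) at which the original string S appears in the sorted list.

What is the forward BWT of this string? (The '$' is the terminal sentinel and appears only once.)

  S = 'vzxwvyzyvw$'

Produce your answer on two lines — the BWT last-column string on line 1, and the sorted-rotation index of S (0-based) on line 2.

Answer: wyw$vxzzvvy
3

Derivation:
All 11 rotations (rotation i = S[i:]+S[:i]):
  rot[0] = vzxwvyzyvw$
  rot[1] = zxwvyzyvw$v
  rot[2] = xwvyzyvw$vz
  rot[3] = wvyzyvw$vzx
  rot[4] = vyzyvw$vzxw
  rot[5] = yzyvw$vzxwv
  rot[6] = zyvw$vzxwvy
  rot[7] = yvw$vzxwvyz
  rot[8] = vw$vzxwvyzy
  rot[9] = w$vzxwvyzyv
  rot[10] = $vzxwvyzyvw
Sorted (with $ < everything):
  sorted[0] = $vzxwvyzyvw  (last char: 'w')
  sorted[1] = vw$vzxwvyzy  (last char: 'y')
  sorted[2] = vyzyvw$vzxw  (last char: 'w')
  sorted[3] = vzxwvyzyvw$  (last char: '$')
  sorted[4] = w$vzxwvyzyv  (last char: 'v')
  sorted[5] = wvyzyvw$vzx  (last char: 'x')
  sorted[6] = xwvyzyvw$vz  (last char: 'z')
  sorted[7] = yvw$vzxwvyz  (last char: 'z')
  sorted[8] = yzyvw$vzxwv  (last char: 'v')
  sorted[9] = zxwvyzyvw$v  (last char: 'v')
  sorted[10] = zyvw$vzxwvy  (last char: 'y')
Last column: wyw$vxzzvvy
Original string S is at sorted index 3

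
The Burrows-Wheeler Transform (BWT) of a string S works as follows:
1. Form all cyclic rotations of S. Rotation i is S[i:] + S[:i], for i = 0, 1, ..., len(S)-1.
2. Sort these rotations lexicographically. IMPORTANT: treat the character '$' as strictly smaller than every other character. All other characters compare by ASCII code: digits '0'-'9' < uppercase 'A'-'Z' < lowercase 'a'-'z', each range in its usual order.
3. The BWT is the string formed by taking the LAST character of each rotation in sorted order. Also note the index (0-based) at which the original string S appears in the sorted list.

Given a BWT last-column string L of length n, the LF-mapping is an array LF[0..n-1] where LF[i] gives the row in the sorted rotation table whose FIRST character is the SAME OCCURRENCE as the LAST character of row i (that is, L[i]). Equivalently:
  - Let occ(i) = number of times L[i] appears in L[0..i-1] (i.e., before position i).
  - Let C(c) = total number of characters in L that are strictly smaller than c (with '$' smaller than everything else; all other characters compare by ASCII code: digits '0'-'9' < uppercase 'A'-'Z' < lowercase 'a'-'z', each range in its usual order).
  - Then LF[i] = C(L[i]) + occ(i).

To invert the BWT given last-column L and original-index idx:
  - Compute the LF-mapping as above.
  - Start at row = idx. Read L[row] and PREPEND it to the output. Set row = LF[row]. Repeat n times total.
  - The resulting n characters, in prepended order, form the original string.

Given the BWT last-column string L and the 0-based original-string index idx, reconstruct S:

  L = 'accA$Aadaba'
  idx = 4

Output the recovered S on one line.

Answer: aadbcAacAa$

Derivation:
LF mapping: 3 8 9 1 0 2 4 10 5 7 6
Walk LF starting at row 4, prepending L[row]:
  step 1: row=4, L[4]='$', prepend. Next row=LF[4]=0
  step 2: row=0, L[0]='a', prepend. Next row=LF[0]=3
  step 3: row=3, L[3]='A', prepend. Next row=LF[3]=1
  step 4: row=1, L[1]='c', prepend. Next row=LF[1]=8
  step 5: row=8, L[8]='a', prepend. Next row=LF[8]=5
  step 6: row=5, L[5]='A', prepend. Next row=LF[5]=2
  step 7: row=2, L[2]='c', prepend. Next row=LF[2]=9
  step 8: row=9, L[9]='b', prepend. Next row=LF[9]=7
  step 9: row=7, L[7]='d', prepend. Next row=LF[7]=10
  step 10: row=10, L[10]='a', prepend. Next row=LF[10]=6
  step 11: row=6, L[6]='a', prepend. Next row=LF[6]=4
Reversed output: aadbcAacAa$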